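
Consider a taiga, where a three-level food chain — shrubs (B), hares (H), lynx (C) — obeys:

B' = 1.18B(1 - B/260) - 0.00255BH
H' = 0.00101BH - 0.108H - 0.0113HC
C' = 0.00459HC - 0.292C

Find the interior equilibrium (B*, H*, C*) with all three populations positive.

From dC/dt = 0: 0.00459H* = 0.292, so H* = 63.6.
From dB/dt = 0: 1.18(1 - B*/260) = 0.00255·63.6, giving B* = 260·(1 - 0.137) = 224.
From dH/dt = 0: 0.00101·224 - 0.108 = 0.0113C*, so C* = 0.118/0.0113 = 10.5.

B* ≈ 224, H* ≈ 63.6, C* ≈ 10.5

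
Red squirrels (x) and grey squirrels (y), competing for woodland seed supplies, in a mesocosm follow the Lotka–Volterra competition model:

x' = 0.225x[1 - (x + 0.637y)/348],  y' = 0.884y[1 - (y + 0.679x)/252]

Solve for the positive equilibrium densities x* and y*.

Setting both brackets to zero gives the nullclines x + 0.637y = 348 and 0.679x + y = 252.
Substituting y = 252 - 0.679x into the first: x(1 - 0.637·0.679) = 348 - 0.637·252.
So x* = 187/0.567 = 330, and then y* = 252 - 0.679·330 = 27.7.

x* ≈ 330, y* ≈ 27.7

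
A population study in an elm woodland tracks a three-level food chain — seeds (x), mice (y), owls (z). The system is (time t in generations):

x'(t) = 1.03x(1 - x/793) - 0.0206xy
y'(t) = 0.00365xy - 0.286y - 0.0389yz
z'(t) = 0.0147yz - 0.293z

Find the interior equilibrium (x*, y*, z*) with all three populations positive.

x* ≈ 477, y* ≈ 19.9, z* ≈ 37.4

From dz/dt = 0: 0.0147y* = 0.293, so y* = 19.9.
From dx/dt = 0: 1.03(1 - x*/793) = 0.0206·19.9, giving x* = 793·(1 - 0.399) = 477.
From dy/dt = 0: 0.00365·477 - 0.286 = 0.0389z*, so z* = 1.45/0.0389 = 37.4.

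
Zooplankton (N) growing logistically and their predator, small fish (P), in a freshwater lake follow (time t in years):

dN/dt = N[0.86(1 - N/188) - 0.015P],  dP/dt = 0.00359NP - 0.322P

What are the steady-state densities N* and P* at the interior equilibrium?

N* ≈ 89.7, P* ≈ 30

From dP/dt = 0 with P > 0: 0.00359N* = 0.322, so N* = 89.7.
Substitute into dN/dt = 0: 0.86(1 - 89.7/188) = 0.015P*.
The bracket is 0.523, giving P* = 0.45/0.015 = 30.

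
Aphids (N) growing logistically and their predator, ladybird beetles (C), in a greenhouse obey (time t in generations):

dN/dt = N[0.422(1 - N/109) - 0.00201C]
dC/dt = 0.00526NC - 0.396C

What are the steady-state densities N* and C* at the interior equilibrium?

From dC/dt = 0 with C > 0: 0.00526N* = 0.396, so N* = 75.3.
Substitute into dN/dt = 0: 0.422(1 - 75.3/109) = 0.00201C*.
The bracket is 0.309, giving C* = 0.131/0.00201 = 64.9.

N* ≈ 75.3, C* ≈ 64.9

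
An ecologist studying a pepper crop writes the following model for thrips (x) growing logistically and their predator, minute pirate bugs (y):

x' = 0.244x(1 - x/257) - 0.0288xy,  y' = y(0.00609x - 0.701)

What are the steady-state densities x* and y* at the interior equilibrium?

x* ≈ 115, y* ≈ 4.68

From dy/dt = 0 with y > 0: 0.00609x* = 0.701, so x* = 115.
Substitute into dx/dt = 0: 0.244(1 - 115/257) = 0.0288y*.
The bracket is 0.552, giving y* = 0.135/0.0288 = 4.68.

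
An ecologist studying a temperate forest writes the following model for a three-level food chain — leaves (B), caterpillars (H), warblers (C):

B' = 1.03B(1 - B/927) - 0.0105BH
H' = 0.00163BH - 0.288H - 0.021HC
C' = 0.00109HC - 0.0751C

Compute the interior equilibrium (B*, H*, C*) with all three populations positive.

From dC/dt = 0: 0.00109H* = 0.0751, so H* = 68.9.
From dB/dt = 0: 1.03(1 - B*/927) = 0.0105·68.9, giving B* = 927·(1 - 0.702) = 276.
From dH/dt = 0: 0.00163·276 - 0.288 = 0.021C*, so C* = 0.162/0.021 = 7.7.

B* ≈ 276, H* ≈ 68.9, C* ≈ 7.7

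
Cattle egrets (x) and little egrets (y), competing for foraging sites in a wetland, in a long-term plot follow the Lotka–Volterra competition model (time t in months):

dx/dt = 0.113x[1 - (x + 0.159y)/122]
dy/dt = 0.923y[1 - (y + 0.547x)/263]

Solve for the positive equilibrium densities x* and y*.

Setting both brackets to zero gives the nullclines x + 0.159y = 122 and 0.547x + y = 263.
Substituting y = 263 - 0.547x into the first: x(1 - 0.159·0.547) = 122 - 0.159·263.
So x* = 80.2/0.913 = 87.8, and then y* = 263 - 0.547·87.8 = 215.

x* ≈ 87.8, y* ≈ 215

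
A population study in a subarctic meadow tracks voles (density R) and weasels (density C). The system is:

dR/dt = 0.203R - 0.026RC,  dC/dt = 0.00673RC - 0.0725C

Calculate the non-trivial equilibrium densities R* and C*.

R* ≈ 10.8, C* ≈ 7.81

Set dC/dt = 0 with C > 0: 0.00673R - 0.0725 = 0, so R* = 0.0725/0.00673 = 10.8.
Set dR/dt = 0 with R > 0: 0.203 - 0.026C = 0, so C* = 0.203/0.026 = 7.81.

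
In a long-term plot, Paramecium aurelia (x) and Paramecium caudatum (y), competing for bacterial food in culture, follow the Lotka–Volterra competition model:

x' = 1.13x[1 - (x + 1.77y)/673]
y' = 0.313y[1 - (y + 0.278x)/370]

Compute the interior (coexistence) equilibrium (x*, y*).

Setting both brackets to zero gives the nullclines x + 1.77y = 673 and 0.278x + y = 370.
Substituting y = 370 - 0.278x into the first: x(1 - 1.77·0.278) = 673 - 1.77·370.
So x* = 18.1/0.508 = 35.6, and then y* = 370 - 0.278·35.6 = 360.

x* ≈ 35.6, y* ≈ 360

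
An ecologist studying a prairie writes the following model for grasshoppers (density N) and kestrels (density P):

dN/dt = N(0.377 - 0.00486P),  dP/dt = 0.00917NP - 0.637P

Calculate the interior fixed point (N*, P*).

N* ≈ 69.5, P* ≈ 77.6

Set dP/dt = 0 with P > 0: 0.00917N - 0.637 = 0, so N* = 0.637/0.00917 = 69.5.
Set dN/dt = 0 with N > 0: 0.377 - 0.00486P = 0, so P* = 0.377/0.00486 = 77.6.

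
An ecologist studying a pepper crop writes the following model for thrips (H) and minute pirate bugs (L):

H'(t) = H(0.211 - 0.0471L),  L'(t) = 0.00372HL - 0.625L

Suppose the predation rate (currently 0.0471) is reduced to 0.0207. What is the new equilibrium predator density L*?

At the interior fixed point, setting dH/dt = 0 with H > 0 fixes L* = (prey growth rate)/(HL coefficient) — independent of the other coefficients.
With the change, L* = 0.211/0.0207 = 10.2; it rises from 4.48.

L* ≈ 10.2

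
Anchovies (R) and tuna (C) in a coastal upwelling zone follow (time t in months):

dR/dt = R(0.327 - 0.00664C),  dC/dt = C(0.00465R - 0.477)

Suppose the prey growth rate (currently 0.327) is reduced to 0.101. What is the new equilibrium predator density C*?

At the interior fixed point, setting dR/dt = 0 with R > 0 fixes C* = (prey growth rate)/(RC coefficient) — independent of the other coefficients.
With the change, C* = 0.101/0.00664 = 15.2; it falls from 49.2.

C* ≈ 15.2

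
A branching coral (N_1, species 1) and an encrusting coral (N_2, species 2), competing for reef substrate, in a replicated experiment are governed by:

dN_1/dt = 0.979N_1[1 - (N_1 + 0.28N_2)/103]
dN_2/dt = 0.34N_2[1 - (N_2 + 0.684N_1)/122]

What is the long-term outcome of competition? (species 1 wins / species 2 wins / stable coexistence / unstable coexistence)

stable coexistence

Compare the nullcline intercepts: K1/α12 = 103/0.28 = 368 > K2 = 122; K2/α21 = 122/0.684 = 178 > K1 = 103.
Since both inequalities hold, each species can invade when rare, so the interior equilibrium is stable.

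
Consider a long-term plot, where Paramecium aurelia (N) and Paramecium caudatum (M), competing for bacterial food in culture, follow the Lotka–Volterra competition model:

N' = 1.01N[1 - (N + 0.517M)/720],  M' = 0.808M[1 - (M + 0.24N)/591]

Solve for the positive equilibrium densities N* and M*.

N* ≈ 473, M* ≈ 477

Setting both brackets to zero gives the nullclines N + 0.517M = 720 and 0.24N + M = 591.
Substituting M = 591 - 0.24N into the first: N(1 - 0.517·0.24) = 720 - 0.517·591.
So N* = 414/0.876 = 473, and then M* = 591 - 0.24·473 = 477.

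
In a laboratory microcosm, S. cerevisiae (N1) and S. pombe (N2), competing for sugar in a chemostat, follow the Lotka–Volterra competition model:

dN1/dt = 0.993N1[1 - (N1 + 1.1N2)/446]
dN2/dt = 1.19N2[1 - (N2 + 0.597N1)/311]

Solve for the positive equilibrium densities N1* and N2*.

Setting both brackets to zero gives the nullclines N1 + 1.1N2 = 446 and 0.597N1 + N2 = 311.
Substituting N2 = 311 - 0.597N1 into the first: N1(1 - 1.1·0.597) = 446 - 1.1·311.
So N1* = 104/0.343 = 303, and then N2* = 311 - 0.597·303 = 130.

N1* ≈ 303, N2* ≈ 130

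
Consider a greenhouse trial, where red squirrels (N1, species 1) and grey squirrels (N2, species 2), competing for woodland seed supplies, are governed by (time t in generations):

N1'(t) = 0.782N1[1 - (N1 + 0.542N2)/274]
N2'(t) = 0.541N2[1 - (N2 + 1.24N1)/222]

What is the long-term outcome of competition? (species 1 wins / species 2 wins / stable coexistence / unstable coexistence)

Compare the nullcline intercepts: K1/α12 = 274/0.542 = 506 > K2 = 222; K2/α21 = 222/1.24 = 179 < K1 = 274.
Since the inequalities point opposite ways, species 1 can invade but species 2 cannot.

species 1 excludes species 2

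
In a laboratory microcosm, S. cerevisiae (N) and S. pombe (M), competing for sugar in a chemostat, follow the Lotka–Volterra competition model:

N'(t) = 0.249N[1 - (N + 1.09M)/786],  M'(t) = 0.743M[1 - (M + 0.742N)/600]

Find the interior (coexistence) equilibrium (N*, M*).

Setting both brackets to zero gives the nullclines N + 1.09M = 786 and 0.742N + M = 600.
Substituting M = 600 - 0.742N into the first: N(1 - 1.09·0.742) = 786 - 1.09·600.
So N* = 132/0.191 = 690, and then M* = 600 - 0.742·690 = 87.8.

N* ≈ 690, M* ≈ 87.8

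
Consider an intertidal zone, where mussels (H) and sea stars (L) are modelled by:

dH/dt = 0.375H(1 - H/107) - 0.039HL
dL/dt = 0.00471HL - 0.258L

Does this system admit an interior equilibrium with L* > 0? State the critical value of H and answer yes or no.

Threshold H = 54.8; K > 54.8, so yes, the predator persists.

The predator equation gives dL/dt > 0 only when H > 0.258/0.00471 = 54.8.
Without the predator, H → K = 107. Since 107 > 54.8, the predator can invade and persist.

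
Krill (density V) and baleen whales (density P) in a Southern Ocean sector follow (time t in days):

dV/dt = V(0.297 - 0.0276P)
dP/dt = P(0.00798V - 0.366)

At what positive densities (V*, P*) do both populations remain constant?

Set dP/dt = 0 with P > 0: 0.00798V - 0.366 = 0, so V* = 0.366/0.00798 = 45.9.
Set dV/dt = 0 with V > 0: 0.297 - 0.0276P = 0, so P* = 0.297/0.0276 = 10.8.

V* ≈ 45.9, P* ≈ 10.8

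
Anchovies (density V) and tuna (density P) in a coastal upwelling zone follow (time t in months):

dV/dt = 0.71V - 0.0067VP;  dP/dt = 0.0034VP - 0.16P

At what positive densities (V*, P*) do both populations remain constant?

V* ≈ 47.1, P* ≈ 106

Set dP/dt = 0 with P > 0: 0.0034V - 0.16 = 0, so V* = 0.16/0.0034 = 47.1.
Set dV/dt = 0 with V > 0: 0.71 - 0.0067P = 0, so P* = 0.71/0.0067 = 106.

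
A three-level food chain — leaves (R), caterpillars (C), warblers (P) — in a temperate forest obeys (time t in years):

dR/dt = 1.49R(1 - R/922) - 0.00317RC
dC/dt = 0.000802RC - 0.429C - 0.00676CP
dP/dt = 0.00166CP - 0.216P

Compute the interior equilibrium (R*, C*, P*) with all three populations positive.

From dP/dt = 0: 0.00166C* = 0.216, so C* = 130.
From dR/dt = 0: 1.49(1 - R*/922) = 0.00317·130, giving R* = 922·(1 - 0.277) = 667.
From dC/dt = 0: 0.000802·667 - 0.429 = 0.00676P*, so P* = 0.106/0.00676 = 15.6.

R* ≈ 667, C* ≈ 130, P* ≈ 15.6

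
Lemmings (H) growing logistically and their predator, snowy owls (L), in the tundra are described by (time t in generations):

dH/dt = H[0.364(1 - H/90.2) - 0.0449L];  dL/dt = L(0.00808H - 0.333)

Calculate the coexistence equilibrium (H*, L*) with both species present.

H* ≈ 41.2, L* ≈ 4.4

From dL/dt = 0 with L > 0: 0.00808H* = 0.333, so H* = 41.2.
Substitute into dH/dt = 0: 0.364(1 - 41.2/90.2) = 0.0449L*.
The bracket is 0.543, giving L* = 0.198/0.0449 = 4.4.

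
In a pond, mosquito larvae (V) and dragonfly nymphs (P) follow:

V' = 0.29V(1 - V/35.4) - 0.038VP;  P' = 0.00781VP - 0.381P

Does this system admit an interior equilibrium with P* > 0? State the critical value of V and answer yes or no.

The predator equation gives dP/dt > 0 only when V > 0.381/0.00781 = 48.8.
Without the predator, V → K = 35.4. Since 35.4 < 48.8, the predator cannot invade.

Threshold V = 48.8; K < 48.8, so no, the predator goes extinct.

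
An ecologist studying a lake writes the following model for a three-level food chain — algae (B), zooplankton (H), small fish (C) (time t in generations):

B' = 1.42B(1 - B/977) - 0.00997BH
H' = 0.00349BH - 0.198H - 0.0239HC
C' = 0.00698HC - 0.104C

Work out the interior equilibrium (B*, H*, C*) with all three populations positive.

From dC/dt = 0: 0.00698H* = 0.104, so H* = 14.9.
From dB/dt = 0: 1.42(1 - B*/977) = 0.00997·14.9, giving B* = 977·(1 - 0.105) = 875.
From dH/dt = 0: 0.00349·875 - 0.198 = 0.0239C*, so C* = 2.86/0.0239 = 119.

B* ≈ 875, H* ≈ 14.9, C* ≈ 119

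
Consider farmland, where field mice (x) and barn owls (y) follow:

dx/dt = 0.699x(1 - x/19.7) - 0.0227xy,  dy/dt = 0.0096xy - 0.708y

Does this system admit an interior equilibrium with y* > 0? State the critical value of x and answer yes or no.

Threshold x = 73.8; K < 73.8, so no, the predator goes extinct.

The predator equation gives dy/dt > 0 only when x > 0.708/0.0096 = 73.8.
Without the predator, x → K = 19.7. Since 19.7 < 73.8, the predator cannot invade.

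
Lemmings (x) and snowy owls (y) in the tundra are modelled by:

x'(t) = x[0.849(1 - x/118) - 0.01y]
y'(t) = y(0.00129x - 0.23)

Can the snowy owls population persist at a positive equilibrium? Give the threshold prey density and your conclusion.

Threshold x = 178; K < 178, so no, the predator goes extinct.

The predator equation gives dy/dt > 0 only when x > 0.23/0.00129 = 178.
Without the predator, x → K = 118. Since 118 < 178, the predator cannot invade.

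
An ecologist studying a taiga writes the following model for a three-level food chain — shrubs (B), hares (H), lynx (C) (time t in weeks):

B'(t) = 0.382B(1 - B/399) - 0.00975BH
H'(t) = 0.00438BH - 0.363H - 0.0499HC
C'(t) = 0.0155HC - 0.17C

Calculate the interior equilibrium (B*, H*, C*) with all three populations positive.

B* ≈ 287, H* ≈ 11, C* ≈ 17.9

From dC/dt = 0: 0.0155H* = 0.17, so H* = 11.
From dB/dt = 0: 0.382(1 - B*/399) = 0.00975·11, giving B* = 399·(1 - 0.28) = 287.
From dH/dt = 0: 0.00438·287 - 0.363 = 0.0499C*, so C* = 0.895/0.0499 = 17.9.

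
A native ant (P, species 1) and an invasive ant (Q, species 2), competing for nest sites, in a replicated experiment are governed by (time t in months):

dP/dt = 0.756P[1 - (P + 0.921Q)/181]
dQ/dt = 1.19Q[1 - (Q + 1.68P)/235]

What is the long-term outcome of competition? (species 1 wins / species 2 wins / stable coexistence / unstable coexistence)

unstable coexistence (outcome depends on initial conditions)

Compare the nullcline intercepts: K1/α12 = 181/0.921 = 197 < K2 = 235; K2/α21 = 235/1.68 = 140 < K1 = 181.
Since both are reversed, neither can invade when rare; the interior point is a saddle.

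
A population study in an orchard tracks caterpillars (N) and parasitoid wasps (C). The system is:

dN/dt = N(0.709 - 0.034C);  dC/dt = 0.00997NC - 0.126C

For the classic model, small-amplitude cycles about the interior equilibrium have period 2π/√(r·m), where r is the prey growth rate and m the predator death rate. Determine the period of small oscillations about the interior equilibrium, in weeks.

Here r = 0.709 and m = 0.126, so r·m = 0.0893.
ω = √0.0893 = 0.299 per week, hence T = 2π/ω ≈ 21 weeks.

T ≈ 21 weeks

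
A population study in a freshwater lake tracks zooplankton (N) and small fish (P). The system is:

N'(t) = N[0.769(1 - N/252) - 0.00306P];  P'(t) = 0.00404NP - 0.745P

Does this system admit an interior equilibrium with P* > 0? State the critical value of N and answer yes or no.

Threshold N = 184; K > 184, so yes, the predator persists.

The predator equation gives dP/dt > 0 only when N > 0.745/0.00404 = 184.
Without the predator, N → K = 252. Since 252 > 184, the predator can invade and persist.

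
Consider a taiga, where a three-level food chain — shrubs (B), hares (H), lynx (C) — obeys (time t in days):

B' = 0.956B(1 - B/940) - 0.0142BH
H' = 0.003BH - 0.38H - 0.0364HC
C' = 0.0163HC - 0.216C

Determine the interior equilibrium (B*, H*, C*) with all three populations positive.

From dC/dt = 0: 0.0163H* = 0.216, so H* = 13.3.
From dB/dt = 0: 0.956(1 - B*/940) = 0.0142·13.3, giving B* = 940·(1 - 0.197) = 755.
From dH/dt = 0: 0.003·755 - 0.38 = 0.0364C*, so C* = 1.88/0.0364 = 51.8.

B* ≈ 755, H* ≈ 13.3, C* ≈ 51.8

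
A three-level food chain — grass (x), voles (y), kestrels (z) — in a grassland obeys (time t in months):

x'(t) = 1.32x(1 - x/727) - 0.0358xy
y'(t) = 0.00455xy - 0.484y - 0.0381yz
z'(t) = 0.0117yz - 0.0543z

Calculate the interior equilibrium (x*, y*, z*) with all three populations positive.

From dz/dt = 0: 0.0117y* = 0.0543, so y* = 4.64.
From dx/dt = 0: 1.32(1 - x*/727) = 0.0358·4.64, giving x* = 727·(1 - 0.126) = 635.
From dy/dt = 0: 0.00455·635 - 0.484 = 0.0381z*, so z* = 2.41/0.0381 = 63.2.

x* ≈ 635, y* ≈ 4.64, z* ≈ 63.2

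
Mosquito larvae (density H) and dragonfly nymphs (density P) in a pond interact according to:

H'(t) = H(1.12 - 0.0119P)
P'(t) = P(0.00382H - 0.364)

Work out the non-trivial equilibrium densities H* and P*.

H* ≈ 95.3, P* ≈ 94.1

Set dP/dt = 0 with P > 0: 0.00382H - 0.364 = 0, so H* = 0.364/0.00382 = 95.3.
Set dH/dt = 0 with H > 0: 1.12 - 0.0119P = 0, so P* = 1.12/0.0119 = 94.1.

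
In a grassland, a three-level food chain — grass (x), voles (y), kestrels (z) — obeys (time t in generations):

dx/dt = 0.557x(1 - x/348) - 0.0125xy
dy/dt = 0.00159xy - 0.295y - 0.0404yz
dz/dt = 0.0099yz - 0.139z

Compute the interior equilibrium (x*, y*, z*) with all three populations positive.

x* ≈ 238, y* ≈ 14, z* ≈ 2.08

From dz/dt = 0: 0.0099y* = 0.139, so y* = 14.
From dx/dt = 0: 0.557(1 - x*/348) = 0.0125·14, giving x* = 348·(1 - 0.315) = 238.
From dy/dt = 0: 0.00159·238 - 0.295 = 0.0404z*, so z* = 0.084/0.0404 = 2.08.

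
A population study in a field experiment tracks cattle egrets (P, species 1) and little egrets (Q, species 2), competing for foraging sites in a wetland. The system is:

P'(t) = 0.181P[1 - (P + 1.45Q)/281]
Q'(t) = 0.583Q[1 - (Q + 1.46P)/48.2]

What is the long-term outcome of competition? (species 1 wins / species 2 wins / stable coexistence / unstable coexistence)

species 1 excludes species 2

Compare the nullcline intercepts: K1/α12 = 281/1.45 = 194 > K2 = 48.2; K2/α21 = 48.2/1.46 = 33 < K1 = 281.
Since the inequalities point opposite ways, species 1 can invade but species 2 cannot.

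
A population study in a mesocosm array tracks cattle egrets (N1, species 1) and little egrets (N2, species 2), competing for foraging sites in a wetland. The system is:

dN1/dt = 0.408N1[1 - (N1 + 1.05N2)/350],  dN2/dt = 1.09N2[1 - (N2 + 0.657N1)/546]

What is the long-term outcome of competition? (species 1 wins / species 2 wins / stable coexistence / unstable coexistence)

species 2 excludes species 1

Compare the nullcline intercepts: K1/α12 = 350/1.05 = 333 < K2 = 546; K2/α21 = 546/0.657 = 831 > K1 = 350.
Since the inequalities point opposite ways, species 2 can invade but species 1 cannot.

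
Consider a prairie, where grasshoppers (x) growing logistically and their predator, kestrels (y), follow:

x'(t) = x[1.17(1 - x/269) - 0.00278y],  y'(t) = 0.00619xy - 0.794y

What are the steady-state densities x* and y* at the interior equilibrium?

x* ≈ 128, y* ≈ 220

From dy/dt = 0 with y > 0: 0.00619x* = 0.794, so x* = 128.
Substitute into dx/dt = 0: 1.17(1 - 128/269) = 0.00278y*.
The bracket is 0.523, giving y* = 0.612/0.00278 = 220.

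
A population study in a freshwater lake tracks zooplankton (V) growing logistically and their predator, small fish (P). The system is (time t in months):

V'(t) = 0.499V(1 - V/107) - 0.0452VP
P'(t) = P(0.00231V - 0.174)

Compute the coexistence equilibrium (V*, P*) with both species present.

From dP/dt = 0 with P > 0: 0.00231V* = 0.174, so V* = 75.3.
Substitute into dV/dt = 0: 0.499(1 - 75.3/107) = 0.0452P*.
The bracket is 0.296, giving P* = 0.148/0.0452 = 3.27.

V* ≈ 75.3, P* ≈ 3.27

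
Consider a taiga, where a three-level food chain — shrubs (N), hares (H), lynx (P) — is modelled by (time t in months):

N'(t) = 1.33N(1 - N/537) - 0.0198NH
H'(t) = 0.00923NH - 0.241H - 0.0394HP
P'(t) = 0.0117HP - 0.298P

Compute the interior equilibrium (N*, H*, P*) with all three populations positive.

N* ≈ 333, H* ≈ 25.5, P* ≈ 72

From dP/dt = 0: 0.0117H* = 0.298, so H* = 25.5.
From dN/dt = 0: 1.33(1 - N*/537) = 0.0198·25.5, giving N* = 537·(1 - 0.379) = 333.
From dH/dt = 0: 0.00923·333 - 0.241 = 0.0394P*, so P* = 2.84/0.0394 = 72.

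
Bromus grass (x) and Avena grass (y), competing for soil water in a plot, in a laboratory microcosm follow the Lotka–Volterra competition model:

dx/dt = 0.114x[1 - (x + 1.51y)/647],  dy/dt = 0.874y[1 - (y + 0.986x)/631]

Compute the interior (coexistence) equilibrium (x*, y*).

x* ≈ 626, y* ≈ 14.2

Setting both brackets to zero gives the nullclines x + 1.51y = 647 and 0.986x + y = 631.
Substituting y = 631 - 0.986x into the first: x(1 - 1.51·0.986) = 647 - 1.51·631.
So x* = -306/-0.489 = 626, and then y* = 631 - 0.986·626 = 14.2.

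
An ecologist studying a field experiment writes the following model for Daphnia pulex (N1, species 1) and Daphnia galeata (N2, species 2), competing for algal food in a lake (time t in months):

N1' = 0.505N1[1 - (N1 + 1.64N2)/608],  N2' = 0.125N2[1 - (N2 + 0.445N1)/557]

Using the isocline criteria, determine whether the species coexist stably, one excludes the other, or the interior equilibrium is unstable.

species 2 excludes species 1

Compare the nullcline intercepts: K1/α12 = 608/1.64 = 371 < K2 = 557; K2/α21 = 557/0.445 = 1250 > K1 = 608.
Since the inequalities point opposite ways, species 2 can invade but species 1 cannot.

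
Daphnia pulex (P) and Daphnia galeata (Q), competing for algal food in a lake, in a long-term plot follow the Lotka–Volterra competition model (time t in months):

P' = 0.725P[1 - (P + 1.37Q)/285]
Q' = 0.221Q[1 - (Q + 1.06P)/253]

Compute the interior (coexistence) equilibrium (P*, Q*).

Setting both brackets to zero gives the nullclines P + 1.37Q = 285 and 1.06P + Q = 253.
Substituting Q = 253 - 1.06P into the first: P(1 - 1.37·1.06) = 285 - 1.37·253.
So P* = -61.6/-0.452 = 136, and then Q* = 253 - 1.06·136 = 109.

P* ≈ 136, Q* ≈ 109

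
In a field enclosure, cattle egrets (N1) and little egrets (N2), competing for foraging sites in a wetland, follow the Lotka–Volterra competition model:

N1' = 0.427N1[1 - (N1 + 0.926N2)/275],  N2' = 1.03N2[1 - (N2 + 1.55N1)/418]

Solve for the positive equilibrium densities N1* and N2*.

Setting both brackets to zero gives the nullclines N1 + 0.926N2 = 275 and 1.55N1 + N2 = 418.
Substituting N2 = 418 - 1.55N1 into the first: N1(1 - 0.926·1.55) = 275 - 0.926·418.
So N1* = -112/-0.435 = 257, and then N2* = 418 - 1.55·257 = 19.

N1* ≈ 257, N2* ≈ 19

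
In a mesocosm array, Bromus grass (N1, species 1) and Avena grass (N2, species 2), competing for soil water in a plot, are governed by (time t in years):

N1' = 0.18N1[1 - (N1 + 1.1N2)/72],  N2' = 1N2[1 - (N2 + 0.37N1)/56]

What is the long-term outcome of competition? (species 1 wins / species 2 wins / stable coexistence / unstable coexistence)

stable coexistence

Compare the nullcline intercepts: K1/α12 = 72/1.1 = 65.5 > K2 = 56; K2/α21 = 56/0.37 = 151 > K1 = 72.
Since both inequalities hold, each species can invade when rare, so the interior equilibrium is stable.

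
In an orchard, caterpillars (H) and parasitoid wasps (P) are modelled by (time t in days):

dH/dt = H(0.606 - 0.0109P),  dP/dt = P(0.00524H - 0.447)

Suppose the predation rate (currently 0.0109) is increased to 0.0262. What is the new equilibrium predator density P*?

At the interior fixed point, setting dH/dt = 0 with H > 0 fixes P* = (prey growth rate)/(HP coefficient) — independent of the other coefficients.
With the change, P* = 0.606/0.0262 = 23.1; it falls from 55.6.

P* ≈ 23.1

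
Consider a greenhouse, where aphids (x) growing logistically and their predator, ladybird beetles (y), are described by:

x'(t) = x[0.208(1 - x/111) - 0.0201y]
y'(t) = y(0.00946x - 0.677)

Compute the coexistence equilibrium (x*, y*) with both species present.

From dy/dt = 0 with y > 0: 0.00946x* = 0.677, so x* = 71.6.
Substitute into dx/dt = 0: 0.208(1 - 71.6/111) = 0.0201y*.
The bracket is 0.355, giving y* = 0.0739/0.0201 = 3.68.

x* ≈ 71.6, y* ≈ 3.68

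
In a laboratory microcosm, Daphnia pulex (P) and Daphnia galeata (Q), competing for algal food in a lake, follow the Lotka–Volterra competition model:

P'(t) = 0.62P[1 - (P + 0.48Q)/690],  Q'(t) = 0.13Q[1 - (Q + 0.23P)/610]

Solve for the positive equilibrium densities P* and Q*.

Setting both brackets to zero gives the nullclines P + 0.48Q = 690 and 0.23P + Q = 610.
Substituting Q = 610 - 0.23P into the first: P(1 - 0.48·0.23) = 690 - 0.48·610.
So P* = 397/0.89 = 446, and then Q* = 610 - 0.23·446 = 507.

P* ≈ 446, Q* ≈ 507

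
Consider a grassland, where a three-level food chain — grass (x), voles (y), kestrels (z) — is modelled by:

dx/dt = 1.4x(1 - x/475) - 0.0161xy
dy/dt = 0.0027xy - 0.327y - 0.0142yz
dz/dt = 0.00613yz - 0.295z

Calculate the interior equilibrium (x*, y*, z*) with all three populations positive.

x* ≈ 212, y* ≈ 48.1, z* ≈ 17.3

From dz/dt = 0: 0.00613y* = 0.295, so y* = 48.1.
From dx/dt = 0: 1.4(1 - x*/475) = 0.0161·48.1, giving x* = 475·(1 - 0.553) = 212.
From dy/dt = 0: 0.0027·212 - 0.327 = 0.0142z*, so z* = 0.246/0.0142 = 17.3.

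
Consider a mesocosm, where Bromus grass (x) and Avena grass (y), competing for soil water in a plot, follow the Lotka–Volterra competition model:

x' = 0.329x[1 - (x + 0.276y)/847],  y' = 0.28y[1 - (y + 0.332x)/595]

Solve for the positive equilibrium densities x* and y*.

Setting both brackets to zero gives the nullclines x + 0.276y = 847 and 0.332x + y = 595.
Substituting y = 595 - 0.332x into the first: x(1 - 0.276·0.332) = 847 - 0.276·595.
So x* = 683/0.908 = 752, and then y* = 595 - 0.332·752 = 345.

x* ≈ 752, y* ≈ 345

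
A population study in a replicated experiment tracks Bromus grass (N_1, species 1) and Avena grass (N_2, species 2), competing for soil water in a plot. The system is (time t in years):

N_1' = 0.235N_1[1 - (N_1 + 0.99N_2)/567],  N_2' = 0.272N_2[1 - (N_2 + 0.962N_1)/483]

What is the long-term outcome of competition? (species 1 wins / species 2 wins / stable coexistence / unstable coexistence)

species 1 excludes species 2

Compare the nullcline intercepts: K1/α12 = 567/0.99 = 573 > K2 = 483; K2/α21 = 483/0.962 = 502 < K1 = 567.
Since the inequalities point opposite ways, species 1 can invade but species 2 cannot.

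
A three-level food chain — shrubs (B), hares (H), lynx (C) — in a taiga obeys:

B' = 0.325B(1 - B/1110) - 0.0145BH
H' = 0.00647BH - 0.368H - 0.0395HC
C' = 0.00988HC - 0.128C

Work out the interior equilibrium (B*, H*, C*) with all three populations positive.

From dC/dt = 0: 0.00988H* = 0.128, so H* = 13.
From dB/dt = 0: 0.325(1 - B*/1110) = 0.0145·13, giving B* = 1110·(1 - 0.578) = 468.
From dH/dt = 0: 0.00647·468 - 0.368 = 0.0395C*, so C* = 2.66/0.0395 = 67.4.

B* ≈ 468, H* ≈ 13, C* ≈ 67.4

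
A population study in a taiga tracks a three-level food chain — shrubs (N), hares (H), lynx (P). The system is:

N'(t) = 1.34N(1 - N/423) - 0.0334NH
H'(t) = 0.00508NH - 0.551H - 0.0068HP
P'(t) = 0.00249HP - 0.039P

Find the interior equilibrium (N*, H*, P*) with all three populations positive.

N* ≈ 258, H* ≈ 15.7, P* ≈ 112

From dP/dt = 0: 0.00249H* = 0.039, so H* = 15.7.
From dN/dt = 0: 1.34(1 - N*/423) = 0.0334·15.7, giving N* = 423·(1 - 0.39) = 258.
From dH/dt = 0: 0.00508·258 - 0.551 = 0.0068P*, so P* = 0.759/0.0068 = 112.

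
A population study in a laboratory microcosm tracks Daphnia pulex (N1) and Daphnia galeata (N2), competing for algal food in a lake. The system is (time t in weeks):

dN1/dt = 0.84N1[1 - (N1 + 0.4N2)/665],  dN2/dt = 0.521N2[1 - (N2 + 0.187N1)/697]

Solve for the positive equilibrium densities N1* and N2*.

Setting both brackets to zero gives the nullclines N1 + 0.4N2 = 665 and 0.187N1 + N2 = 697.
Substituting N2 = 697 - 0.187N1 into the first: N1(1 - 0.4·0.187) = 665 - 0.4·697.
So N1* = 386/0.925 = 417, and then N2* = 697 - 0.187·417 = 619.

N1* ≈ 417, N2* ≈ 619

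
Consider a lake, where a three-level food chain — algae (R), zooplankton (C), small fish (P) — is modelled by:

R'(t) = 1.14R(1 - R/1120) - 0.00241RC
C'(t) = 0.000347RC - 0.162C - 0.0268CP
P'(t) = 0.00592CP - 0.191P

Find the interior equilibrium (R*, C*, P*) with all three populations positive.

R* ≈ 1040, C* ≈ 32.3, P* ≈ 7.47

From dP/dt = 0: 0.00592C* = 0.191, so C* = 32.3.
From dR/dt = 0: 1.14(1 - R*/1120) = 0.00241·32.3, giving R* = 1120·(1 - 0.0682) = 1040.
From dC/dt = 0: 0.000347·1040 - 0.162 = 0.0268P*, so P* = 0.2/0.0268 = 7.47.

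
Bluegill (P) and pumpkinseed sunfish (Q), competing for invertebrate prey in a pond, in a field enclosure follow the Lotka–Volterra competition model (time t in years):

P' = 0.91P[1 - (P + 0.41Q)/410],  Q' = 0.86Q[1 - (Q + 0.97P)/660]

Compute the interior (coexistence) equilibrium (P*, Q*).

P* ≈ 231, Q* ≈ 435

Setting both brackets to zero gives the nullclines P + 0.41Q = 410 and 0.97P + Q = 660.
Substituting Q = 660 - 0.97P into the first: P(1 - 0.41·0.97) = 410 - 0.41·660.
So P* = 139/0.602 = 231, and then Q* = 660 - 0.97·231 = 435.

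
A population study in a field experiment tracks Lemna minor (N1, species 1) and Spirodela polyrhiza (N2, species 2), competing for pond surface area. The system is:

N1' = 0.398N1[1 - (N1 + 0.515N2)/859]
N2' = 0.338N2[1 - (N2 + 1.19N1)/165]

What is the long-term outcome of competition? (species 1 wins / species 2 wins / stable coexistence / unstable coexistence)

species 1 excludes species 2

Compare the nullcline intercepts: K1/α12 = 859/0.515 = 1670 > K2 = 165; K2/α21 = 165/1.19 = 139 < K1 = 859.
Since the inequalities point opposite ways, species 1 can invade but species 2 cannot.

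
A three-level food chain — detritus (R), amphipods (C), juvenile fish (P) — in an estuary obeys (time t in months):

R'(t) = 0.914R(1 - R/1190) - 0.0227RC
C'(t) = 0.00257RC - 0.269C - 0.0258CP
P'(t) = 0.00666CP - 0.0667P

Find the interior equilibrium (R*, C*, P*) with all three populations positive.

R* ≈ 894, C* ≈ 10, P* ≈ 78.6

From dP/dt = 0: 0.00666C* = 0.0667, so C* = 10.
From dR/dt = 0: 0.914(1 - R*/1190) = 0.0227·10, giving R* = 1190·(1 - 0.249) = 894.
From dC/dt = 0: 0.00257·894 - 0.269 = 0.0258P*, so P* = 2.03/0.0258 = 78.6.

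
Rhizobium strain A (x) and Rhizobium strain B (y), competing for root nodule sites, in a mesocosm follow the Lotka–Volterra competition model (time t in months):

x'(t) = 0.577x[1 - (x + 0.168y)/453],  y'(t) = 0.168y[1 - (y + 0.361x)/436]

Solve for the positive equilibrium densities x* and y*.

Setting both brackets to zero gives the nullclines x + 0.168y = 453 and 0.361x + y = 436.
Substituting y = 436 - 0.361x into the first: x(1 - 0.168·0.361) = 453 - 0.168·436.
So x* = 380/0.939 = 404, and then y* = 436 - 0.361·404 = 290.

x* ≈ 404, y* ≈ 290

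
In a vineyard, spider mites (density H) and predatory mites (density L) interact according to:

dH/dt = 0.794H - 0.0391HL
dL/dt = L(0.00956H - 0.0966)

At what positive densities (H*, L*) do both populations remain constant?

H* ≈ 10.1, L* ≈ 20.3

Set dL/dt = 0 with L > 0: 0.00956H - 0.0966 = 0, so H* = 0.0966/0.00956 = 10.1.
Set dH/dt = 0 with H > 0: 0.794 - 0.0391L = 0, so L* = 0.794/0.0391 = 20.3.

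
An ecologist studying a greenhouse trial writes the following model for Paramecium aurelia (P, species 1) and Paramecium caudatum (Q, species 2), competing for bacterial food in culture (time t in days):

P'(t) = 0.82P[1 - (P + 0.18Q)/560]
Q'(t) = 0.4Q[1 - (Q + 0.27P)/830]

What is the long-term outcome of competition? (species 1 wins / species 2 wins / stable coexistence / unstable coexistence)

Compare the nullcline intercepts: K1/α12 = 560/0.18 = 3110 > K2 = 830; K2/α21 = 830/0.27 = 3070 > K1 = 560.
Since both inequalities hold, each species can invade when rare, so the interior equilibrium is stable.

stable coexistence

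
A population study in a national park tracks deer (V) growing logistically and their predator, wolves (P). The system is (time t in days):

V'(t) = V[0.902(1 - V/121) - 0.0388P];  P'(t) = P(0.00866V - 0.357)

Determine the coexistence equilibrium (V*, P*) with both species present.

From dP/dt = 0 with P > 0: 0.00866V* = 0.357, so V* = 41.2.
Substitute into dV/dt = 0: 0.902(1 - 41.2/121) = 0.0388P*.
The bracket is 0.659, giving P* = 0.595/0.0388 = 15.3.

V* ≈ 41.2, P* ≈ 15.3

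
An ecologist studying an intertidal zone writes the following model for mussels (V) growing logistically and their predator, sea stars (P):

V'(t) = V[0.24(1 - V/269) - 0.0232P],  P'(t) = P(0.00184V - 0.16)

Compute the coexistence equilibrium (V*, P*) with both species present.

V* ≈ 87, P* ≈ 7

From dP/dt = 0 with P > 0: 0.00184V* = 0.16, so V* = 87.
Substitute into dV/dt = 0: 0.24(1 - 87/269) = 0.0232P*.
The bracket is 0.677, giving P* = 0.162/0.0232 = 7.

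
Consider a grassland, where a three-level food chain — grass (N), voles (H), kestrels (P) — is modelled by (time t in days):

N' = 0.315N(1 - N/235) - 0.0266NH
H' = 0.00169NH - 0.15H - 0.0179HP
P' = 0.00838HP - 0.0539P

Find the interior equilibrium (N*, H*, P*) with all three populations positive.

N* ≈ 107, H* ≈ 6.43, P* ≈ 1.76

From dP/dt = 0: 0.00838H* = 0.0539, so H* = 6.43.
From dN/dt = 0: 0.315(1 - N*/235) = 0.0266·6.43, giving N* = 235·(1 - 0.543) = 107.
From dH/dt = 0: 0.00169·107 - 0.15 = 0.0179P*, so P* = 0.0314/0.0179 = 1.76.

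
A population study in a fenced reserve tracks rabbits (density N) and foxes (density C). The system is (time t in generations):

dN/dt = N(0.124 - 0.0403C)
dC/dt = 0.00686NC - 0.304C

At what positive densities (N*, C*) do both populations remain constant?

N* ≈ 44.3, C* ≈ 3.08

Set dC/dt = 0 with C > 0: 0.00686N - 0.304 = 0, so N* = 0.304/0.00686 = 44.3.
Set dN/dt = 0 with N > 0: 0.124 - 0.0403C = 0, so C* = 0.124/0.0403 = 3.08.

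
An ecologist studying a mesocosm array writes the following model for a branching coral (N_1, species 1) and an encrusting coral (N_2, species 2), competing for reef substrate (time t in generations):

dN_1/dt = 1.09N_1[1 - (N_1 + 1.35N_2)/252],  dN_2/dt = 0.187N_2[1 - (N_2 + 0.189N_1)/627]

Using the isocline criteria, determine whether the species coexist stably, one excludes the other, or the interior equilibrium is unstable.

Compare the nullcline intercepts: K1/α12 = 252/1.35 = 187 < K2 = 627; K2/α21 = 627/0.189 = 3320 > K1 = 252.
Since the inequalities point opposite ways, species 2 can invade but species 1 cannot.

species 2 excludes species 1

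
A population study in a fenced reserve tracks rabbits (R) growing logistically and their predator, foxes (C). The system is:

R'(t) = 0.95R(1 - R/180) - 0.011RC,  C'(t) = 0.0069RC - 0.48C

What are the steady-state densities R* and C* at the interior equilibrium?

R* ≈ 69.6, C* ≈ 53

From dC/dt = 0 with C > 0: 0.0069R* = 0.48, so R* = 69.6.
Substitute into dR/dt = 0: 0.95(1 - 69.6/180) = 0.011C*.
The bracket is 0.614, giving C* = 0.583/0.011 = 53.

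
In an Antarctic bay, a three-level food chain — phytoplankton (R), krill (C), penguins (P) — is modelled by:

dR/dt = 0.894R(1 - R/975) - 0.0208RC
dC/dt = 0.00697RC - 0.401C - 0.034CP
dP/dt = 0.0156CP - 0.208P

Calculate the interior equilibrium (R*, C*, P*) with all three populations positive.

From dP/dt = 0: 0.0156C* = 0.208, so C* = 13.3.
From dR/dt = 0: 0.894(1 - R*/975) = 0.0208·13.3, giving R* = 975·(1 - 0.31) = 673.
From dC/dt = 0: 0.00697·673 - 0.401 = 0.034P*, so P* = 4.29/0.034 = 126.

R* ≈ 673, C* ≈ 13.3, P* ≈ 126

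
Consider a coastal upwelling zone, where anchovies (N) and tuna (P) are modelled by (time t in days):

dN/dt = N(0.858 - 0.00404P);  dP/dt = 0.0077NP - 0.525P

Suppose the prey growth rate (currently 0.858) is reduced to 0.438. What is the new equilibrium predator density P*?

P* ≈ 108

At the interior fixed point, setting dN/dt = 0 with N > 0 fixes P* = (prey growth rate)/(NP coefficient) — independent of the other coefficients.
With the change, P* = 0.438/0.00404 = 108; it falls from 212.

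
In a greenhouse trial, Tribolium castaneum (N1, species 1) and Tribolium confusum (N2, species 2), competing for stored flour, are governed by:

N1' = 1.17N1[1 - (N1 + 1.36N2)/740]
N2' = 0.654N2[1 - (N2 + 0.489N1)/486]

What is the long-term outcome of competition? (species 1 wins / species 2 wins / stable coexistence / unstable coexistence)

Compare the nullcline intercepts: K1/α12 = 740/1.36 = 544 > K2 = 486; K2/α21 = 486/0.489 = 994 > K1 = 740.
Since both inequalities hold, each species can invade when rare, so the interior equilibrium is stable.

stable coexistence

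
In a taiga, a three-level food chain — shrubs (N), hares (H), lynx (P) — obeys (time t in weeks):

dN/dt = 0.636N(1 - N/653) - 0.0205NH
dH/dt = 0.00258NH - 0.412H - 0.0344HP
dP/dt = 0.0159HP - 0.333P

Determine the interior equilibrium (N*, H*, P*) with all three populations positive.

N* ≈ 212, H* ≈ 20.9, P* ≈ 3.94

From dP/dt = 0: 0.0159H* = 0.333, so H* = 20.9.
From dN/dt = 0: 0.636(1 - N*/653) = 0.0205·20.9, giving N* = 653·(1 - 0.675) = 212.
From dH/dt = 0: 0.00258·212 - 0.412 = 0.0344P*, so P* = 0.135/0.0344 = 3.94.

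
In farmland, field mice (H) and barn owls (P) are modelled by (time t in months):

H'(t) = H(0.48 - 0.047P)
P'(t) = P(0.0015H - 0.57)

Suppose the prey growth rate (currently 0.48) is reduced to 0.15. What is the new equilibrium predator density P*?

At the interior fixed point, setting dH/dt = 0 with H > 0 fixes P* = (prey growth rate)/(HP coefficient) — independent of the other coefficients.
With the change, P* = 0.15/0.047 = 3.19; it falls from 10.2.

P* ≈ 3.19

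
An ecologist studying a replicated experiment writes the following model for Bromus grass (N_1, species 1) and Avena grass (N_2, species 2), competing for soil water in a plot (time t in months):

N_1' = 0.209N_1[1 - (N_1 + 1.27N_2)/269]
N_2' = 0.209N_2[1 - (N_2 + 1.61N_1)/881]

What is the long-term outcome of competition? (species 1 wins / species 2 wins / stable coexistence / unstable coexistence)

species 2 excludes species 1

Compare the nullcline intercepts: K1/α12 = 269/1.27 = 212 < K2 = 881; K2/α21 = 881/1.61 = 547 > K1 = 269.
Since the inequalities point opposite ways, species 2 can invade but species 1 cannot.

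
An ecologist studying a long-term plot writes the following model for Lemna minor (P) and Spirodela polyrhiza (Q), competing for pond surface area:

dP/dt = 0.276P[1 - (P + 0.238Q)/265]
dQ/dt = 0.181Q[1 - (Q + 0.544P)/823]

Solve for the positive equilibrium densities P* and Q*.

Setting both brackets to zero gives the nullclines P + 0.238Q = 265 and 0.544P + Q = 823.
Substituting Q = 823 - 0.544P into the first: P(1 - 0.238·0.544) = 265 - 0.238·823.
So P* = 69.1/0.871 = 79.4, and then Q* = 823 - 0.544·79.4 = 780.

P* ≈ 79.4, Q* ≈ 780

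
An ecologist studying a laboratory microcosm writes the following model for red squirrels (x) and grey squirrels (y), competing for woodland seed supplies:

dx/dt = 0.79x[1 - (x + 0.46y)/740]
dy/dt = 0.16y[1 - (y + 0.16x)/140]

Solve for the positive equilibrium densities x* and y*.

x* ≈ 729, y* ≈ 23.3

Setting both brackets to zero gives the nullclines x + 0.46y = 740 and 0.16x + y = 140.
Substituting y = 140 - 0.16x into the first: x(1 - 0.46·0.16) = 740 - 0.46·140.
So x* = 676/0.926 = 729, and then y* = 140 - 0.16·729 = 23.3.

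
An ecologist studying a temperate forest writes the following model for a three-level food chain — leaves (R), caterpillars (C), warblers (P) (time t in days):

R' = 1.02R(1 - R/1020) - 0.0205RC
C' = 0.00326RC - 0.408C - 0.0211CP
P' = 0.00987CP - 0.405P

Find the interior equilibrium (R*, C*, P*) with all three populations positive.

R* ≈ 179, C* ≈ 41, P* ≈ 8.29

From dP/dt = 0: 0.00987C* = 0.405, so C* = 41.
From dR/dt = 0: 1.02(1 - R*/1020) = 0.0205·41, giving R* = 1020·(1 - 0.825) = 179.
From dC/dt = 0: 0.00326·179 - 0.408 = 0.0211P*, so P* = 0.175/0.0211 = 8.29.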